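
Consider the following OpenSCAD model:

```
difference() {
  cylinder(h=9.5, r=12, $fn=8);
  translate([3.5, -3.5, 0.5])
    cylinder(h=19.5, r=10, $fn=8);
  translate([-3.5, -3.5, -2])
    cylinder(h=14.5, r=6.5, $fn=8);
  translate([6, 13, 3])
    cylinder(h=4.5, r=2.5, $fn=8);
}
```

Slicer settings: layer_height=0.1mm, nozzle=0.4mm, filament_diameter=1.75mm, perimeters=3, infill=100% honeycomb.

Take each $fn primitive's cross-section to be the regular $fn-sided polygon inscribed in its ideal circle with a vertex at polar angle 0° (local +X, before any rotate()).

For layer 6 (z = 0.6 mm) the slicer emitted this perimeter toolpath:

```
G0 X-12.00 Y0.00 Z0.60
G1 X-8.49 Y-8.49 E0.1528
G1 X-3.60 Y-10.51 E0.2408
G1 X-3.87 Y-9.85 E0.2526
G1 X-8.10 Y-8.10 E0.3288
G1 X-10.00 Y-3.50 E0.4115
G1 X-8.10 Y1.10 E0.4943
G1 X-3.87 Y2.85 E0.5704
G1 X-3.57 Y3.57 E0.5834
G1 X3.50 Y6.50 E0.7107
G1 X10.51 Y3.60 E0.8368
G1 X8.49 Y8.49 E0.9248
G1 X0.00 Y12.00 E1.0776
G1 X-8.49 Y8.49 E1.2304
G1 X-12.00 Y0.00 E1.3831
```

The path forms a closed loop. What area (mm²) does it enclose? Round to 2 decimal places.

Apply the shoelace formula to the sequence of (X, Y) vertices; enclosed area = 132.66 mm².

132.66 mm²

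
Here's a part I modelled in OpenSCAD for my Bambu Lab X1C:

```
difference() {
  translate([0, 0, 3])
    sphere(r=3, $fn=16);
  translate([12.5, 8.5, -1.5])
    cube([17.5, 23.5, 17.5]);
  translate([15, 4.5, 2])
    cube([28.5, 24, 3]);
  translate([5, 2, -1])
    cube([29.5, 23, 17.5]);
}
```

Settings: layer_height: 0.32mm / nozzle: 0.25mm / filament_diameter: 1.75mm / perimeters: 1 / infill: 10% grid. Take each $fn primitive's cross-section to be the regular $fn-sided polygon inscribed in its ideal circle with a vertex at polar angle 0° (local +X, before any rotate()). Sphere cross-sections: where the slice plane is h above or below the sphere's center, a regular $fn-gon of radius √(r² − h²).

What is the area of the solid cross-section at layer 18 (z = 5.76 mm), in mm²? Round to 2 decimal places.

At z = 5.76 mm: the r=3 sphere contributes a regular 16-gon of circumradius √(3²−2.76²) = 1.176 (area = (16/2)·1.176²·sin(360°/16) = 4.23 mm²); the cube at (12.5, 8.5) (footprint 17.5×23.5) is included at this height (area 411.25 mm²); the cube at (15, 4.5) does not reach this height (z outside [2, 5]); the cube at (5, 2) (footprint 29.5×23) is included at this height (area 678.50 mm²); Taking the first minus the rest: starting from the r=3 sphere (4.23 mm²), the 17.5×23.5 cube at (12.5, 8.5) misses the remaining region (no effect); the 29.5×23 cube at (5, 2) misses the remaining region (no effect) — area = 4.23 mm². Overall, the cross-section is a single solid region. Net area = 4.23 mm².

4.23 mm²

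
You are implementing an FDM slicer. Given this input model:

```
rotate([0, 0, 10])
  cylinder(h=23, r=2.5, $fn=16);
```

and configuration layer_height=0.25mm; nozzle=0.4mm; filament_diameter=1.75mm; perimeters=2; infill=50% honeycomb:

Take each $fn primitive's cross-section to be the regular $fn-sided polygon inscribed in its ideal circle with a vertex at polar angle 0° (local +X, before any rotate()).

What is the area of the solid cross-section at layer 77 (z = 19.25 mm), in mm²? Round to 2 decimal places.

19.13 mm²

At z = 19.25 mm: the r=2.5 cylinder gives a regular 16-gon of circumradius 2.5 (constant along its height) (area = (16/2)·2.500²·sin(360°/16) = 19.13 mm²); (whole slice rotated 10° about Z — lengths, areas and connectivity unchanged). Overall, the cross-section is a single solid region. Net area = 19.13 mm².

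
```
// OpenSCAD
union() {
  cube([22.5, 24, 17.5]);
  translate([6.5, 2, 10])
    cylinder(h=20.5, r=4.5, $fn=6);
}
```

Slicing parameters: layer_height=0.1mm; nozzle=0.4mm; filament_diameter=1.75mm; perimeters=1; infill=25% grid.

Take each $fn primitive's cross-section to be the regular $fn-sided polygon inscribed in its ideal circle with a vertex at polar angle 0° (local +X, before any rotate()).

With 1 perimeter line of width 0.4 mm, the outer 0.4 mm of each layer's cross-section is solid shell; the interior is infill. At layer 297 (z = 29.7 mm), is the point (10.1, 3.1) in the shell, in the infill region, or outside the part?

shell

At z = 29.7 mm: the cube does not reach this height (z outside [0, 17.5]); the cylinder at (6.5, 2): section is a regular 6-gon, circumradius r=4.5; Taking the union: only the r=4.5 cylinder at (6.5, 2) is present, so the union is just that shape — 1 connected region. Overall, the cross-section is a single solid region. The nearest boundary edge runs (11.00, 2.00)→(8.75, 5.90); distance from the point to it = 0.23 mm. The point is inside the cross-section, 0.23 mm from the nearest boundary — within the 0.4 mm shell band (1 × 0.4).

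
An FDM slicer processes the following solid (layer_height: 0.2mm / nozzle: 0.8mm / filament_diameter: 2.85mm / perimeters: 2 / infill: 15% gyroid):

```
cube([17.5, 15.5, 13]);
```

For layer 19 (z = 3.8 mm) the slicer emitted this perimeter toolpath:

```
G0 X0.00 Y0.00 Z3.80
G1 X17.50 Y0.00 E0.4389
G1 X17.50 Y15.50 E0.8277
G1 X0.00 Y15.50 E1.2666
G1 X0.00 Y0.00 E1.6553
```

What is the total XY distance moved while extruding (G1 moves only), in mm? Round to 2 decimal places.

Sum the Euclidean lengths of each G1 segment: total = 66.00 mm.

66.00 mm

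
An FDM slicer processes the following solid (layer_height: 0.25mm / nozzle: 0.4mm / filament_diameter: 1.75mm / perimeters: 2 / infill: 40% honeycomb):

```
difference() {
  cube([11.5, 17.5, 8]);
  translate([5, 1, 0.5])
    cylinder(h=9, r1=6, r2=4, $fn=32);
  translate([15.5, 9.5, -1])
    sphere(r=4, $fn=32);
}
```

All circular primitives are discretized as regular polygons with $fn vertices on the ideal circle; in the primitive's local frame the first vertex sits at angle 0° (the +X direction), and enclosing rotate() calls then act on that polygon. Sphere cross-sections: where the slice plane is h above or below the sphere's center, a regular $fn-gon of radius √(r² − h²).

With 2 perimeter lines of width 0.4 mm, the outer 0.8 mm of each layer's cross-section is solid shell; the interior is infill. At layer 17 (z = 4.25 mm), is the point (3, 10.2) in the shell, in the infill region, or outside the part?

infill

At z = 4.25 mm: the cube (footprint 11.5×17.5) is included at this height; the cone at (5, 1) (r1=6→r2=4) has section circumradius 5.167 here — a regular 32-gon; the sphere at (15.5, 9.5) does not reach this height (|z−center|=5.250 > r=4); Subtracting the remaining from the first: starting from the 11.5×17.5 cube, the cone at (5, 1) partially overlaps it — only the 51.65 mm² overlap (of its 83.33 mm²) is removed, clipping the outline — 1 connected region. Overall, the cross-section is a single solid region. The nearest boundary edge runs (0.00, 2.23)→(0.00, 17.50); distance from the point to it = 3.00 mm. The point is inside the cross-section and 3.00 mm from the nearest boundary — more than the 0.8 mm shell width (2 × 0.4), so it's in the infill interior.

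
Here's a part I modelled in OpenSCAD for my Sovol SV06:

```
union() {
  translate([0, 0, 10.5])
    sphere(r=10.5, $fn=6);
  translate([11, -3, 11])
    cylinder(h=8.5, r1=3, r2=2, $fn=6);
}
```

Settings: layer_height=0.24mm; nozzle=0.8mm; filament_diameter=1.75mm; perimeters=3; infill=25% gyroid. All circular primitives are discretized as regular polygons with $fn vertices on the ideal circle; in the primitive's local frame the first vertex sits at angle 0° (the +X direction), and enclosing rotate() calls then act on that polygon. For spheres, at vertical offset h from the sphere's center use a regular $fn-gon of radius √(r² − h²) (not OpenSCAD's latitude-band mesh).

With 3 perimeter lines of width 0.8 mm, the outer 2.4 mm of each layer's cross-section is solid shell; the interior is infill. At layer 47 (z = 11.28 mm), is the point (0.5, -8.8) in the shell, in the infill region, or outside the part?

At z = 11.28 mm: the r=10.5 sphere slices to a regular 6-gon of circumradius 10.471 (√(r²−h²) with h=0.78 from center); the cone at (11, -3): at t=0.033 of its height the radius interpolates to r₁+(r₂−r₁)t = 2.967, giving a regular 6-gon of that circumradius; Taking the union: the regions partially overlap (shared area 2.03 mm²), so overlapping operands fuse into one piece — 1 connected region. Overall, the cross-section is a single solid region. The nearest boundary edge runs (5.24, -9.07)→(-5.24, -9.07); distance from the point to it = 0.27 mm. The point is inside the cross-section, 0.27 mm from the nearest boundary — within the 2.4 mm shell band (3 × 0.8).

shell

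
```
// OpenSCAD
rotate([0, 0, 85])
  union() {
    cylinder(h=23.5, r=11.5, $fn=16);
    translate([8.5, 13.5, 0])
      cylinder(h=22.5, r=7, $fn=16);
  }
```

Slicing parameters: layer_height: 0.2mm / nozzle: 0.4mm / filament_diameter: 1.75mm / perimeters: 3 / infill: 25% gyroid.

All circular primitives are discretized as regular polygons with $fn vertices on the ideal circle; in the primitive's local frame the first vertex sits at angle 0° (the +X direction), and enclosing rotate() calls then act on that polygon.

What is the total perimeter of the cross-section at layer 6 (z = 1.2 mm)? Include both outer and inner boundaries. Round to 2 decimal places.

97.59 mm

At z = 1.2 mm: the r=11.5 cylinder contributes a regular 16-gon of circumradius 11.5 (perimeter = 2·16·11.500·sin(180°/16) = 71.79 mm); the cylinder at (8.5, 13.5): section is a regular 16-gon, circumradius r=7 (perimeter = 2·16·7.000·sin(180°/16) = 43.70 mm); Merging all regions: the regions partially overlap (shared area 13.43 mm²), so the edge portions inside another operand are dropped and the merged outline is re-measured after clipping — boundary = 97.59 mm; (whole slice rotated 85° about Z — lengths, areas and connectivity unchanged). Overall, the cross-section is a single solid region. Total boundary length (outer) = 97.59 mm.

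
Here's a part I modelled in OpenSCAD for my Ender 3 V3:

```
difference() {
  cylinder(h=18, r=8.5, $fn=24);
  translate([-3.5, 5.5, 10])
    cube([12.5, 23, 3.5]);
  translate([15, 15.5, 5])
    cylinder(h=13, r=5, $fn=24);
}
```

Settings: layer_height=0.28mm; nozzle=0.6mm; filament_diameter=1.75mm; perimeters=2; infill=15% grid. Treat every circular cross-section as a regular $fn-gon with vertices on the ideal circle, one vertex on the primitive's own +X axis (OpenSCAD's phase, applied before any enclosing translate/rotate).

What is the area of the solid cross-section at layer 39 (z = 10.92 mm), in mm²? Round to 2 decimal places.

201.79 mm²

At z = 10.92 mm: the cylinder: section is a regular 24-gon, circumradius r=8.5 (area = (24/2)·8.500²·sin(360°/24) = 224.40 mm²); the cube at (-3.5, 5.5) is present — its section is the full 12.5×23 rectangle (area 287.50 mm²); the cylinder at (15, 15.5): section is a regular 24-gon, circumradius r=5 (area = (24/2)·5.000²·sin(360°/24) = 77.65 mm²); Subtracting the remaining from the first: starting from the r=8.5 cylinder (224.40 mm²), the 12.5×23 cube at (-3.5, 5.5) partially overlaps it — only the 22.61 mm² overlap (of its 287.50 mm²) is removed, clipping the outline; the r=5 cylinder at (15, 15.5) misses the remaining region (no effect) — area = 201.79 mm². Overall, the cross-section is a single solid region. Net area = 201.79 mm².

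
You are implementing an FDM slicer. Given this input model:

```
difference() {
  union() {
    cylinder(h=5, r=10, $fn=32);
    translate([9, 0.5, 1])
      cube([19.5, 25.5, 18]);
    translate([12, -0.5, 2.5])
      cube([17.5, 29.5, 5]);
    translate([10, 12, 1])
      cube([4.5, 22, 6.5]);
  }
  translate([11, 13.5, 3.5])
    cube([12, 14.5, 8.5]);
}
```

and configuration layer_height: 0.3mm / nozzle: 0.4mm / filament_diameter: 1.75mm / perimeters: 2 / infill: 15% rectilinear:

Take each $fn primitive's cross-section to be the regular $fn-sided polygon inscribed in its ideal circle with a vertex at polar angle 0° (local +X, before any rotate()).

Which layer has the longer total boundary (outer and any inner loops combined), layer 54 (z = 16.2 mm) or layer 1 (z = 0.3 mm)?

Layer 54 (z = 16.2): the cylinder is absent (z outside [0, 5]); the 19.5×25.5 cube at (9, 0.5) contributes its full rectangle (perimeter 90.00 mm); the cube at (12, -0.5) is absent (z outside [2.5, 7.5]); the cube at (10, 12) is not intersected at this z (z outside [1, 7.5]); Merging all regions: only the 19.5×25.5 cube at (9, 0.5) is present, so the union is just that shape — boundary = 90.00 mm; the cube at (11, 13.5) does not reach this height (z outside [3.5, 12]); Taking the first minus the rest: none of the subtracted shapes is present at this height, so the result so far is unchanged — boundary = 90.00 mm. So its perimeter = 90.00 mm. Layer 1 (z = 0.3): the r=10 cylinder gives a regular 32-gon of circumradius 10 (constant along its height) (perimeter = 2·32·10.000·sin(180°/32) = 62.73 mm); the cube at (9, 0.5) does not reach this height (z outside [1, 19]); the cube at (12, -0.5) does not reach this height (z outside [2.5, 7.5]); the cube at (10, 12) is not intersected at this z (z outside [1, 7.5]); Combining (union): only the r=10 cylinder is present, so the union is just that shape — boundary = 62.73 mm; the cube at (11, 13.5) is absent (z outside [3.5, 12]); After the difference (first − rest): none of the subtracted shapes is present at this height, so that combined region is unchanged — boundary = 62.73 mm. So its perimeter = 62.73 mm. Layer 54 is larger (90.00 vs 62.73 mm).

layer 54 (z = 16.2 mm)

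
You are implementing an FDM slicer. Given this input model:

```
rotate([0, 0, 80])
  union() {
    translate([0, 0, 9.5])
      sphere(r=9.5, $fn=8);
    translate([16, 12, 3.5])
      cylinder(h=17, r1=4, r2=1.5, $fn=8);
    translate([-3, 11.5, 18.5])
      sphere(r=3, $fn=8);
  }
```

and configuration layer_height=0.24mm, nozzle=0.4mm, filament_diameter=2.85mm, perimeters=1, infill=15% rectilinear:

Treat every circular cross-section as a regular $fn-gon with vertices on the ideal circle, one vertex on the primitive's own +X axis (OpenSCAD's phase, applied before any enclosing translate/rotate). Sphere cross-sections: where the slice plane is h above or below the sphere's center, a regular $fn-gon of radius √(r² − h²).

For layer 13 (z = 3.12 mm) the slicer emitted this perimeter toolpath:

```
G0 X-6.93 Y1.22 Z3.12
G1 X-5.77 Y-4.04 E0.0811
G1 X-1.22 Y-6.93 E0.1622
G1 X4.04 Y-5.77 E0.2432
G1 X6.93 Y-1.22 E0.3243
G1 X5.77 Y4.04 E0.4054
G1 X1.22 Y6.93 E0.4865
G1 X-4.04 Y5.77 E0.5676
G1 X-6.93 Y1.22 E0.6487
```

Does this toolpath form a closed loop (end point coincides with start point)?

Start point (G0): (-6.93, 1.22). End point (last G1): the path returns to the start — closed.

yes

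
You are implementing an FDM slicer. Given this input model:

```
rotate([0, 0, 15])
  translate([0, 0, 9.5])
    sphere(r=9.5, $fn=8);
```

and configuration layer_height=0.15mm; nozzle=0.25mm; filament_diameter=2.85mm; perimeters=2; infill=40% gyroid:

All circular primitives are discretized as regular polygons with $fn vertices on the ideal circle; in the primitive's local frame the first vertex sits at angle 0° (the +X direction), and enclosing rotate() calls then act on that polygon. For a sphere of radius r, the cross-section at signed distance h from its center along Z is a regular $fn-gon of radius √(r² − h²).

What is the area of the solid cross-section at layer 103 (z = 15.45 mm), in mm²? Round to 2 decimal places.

At z = 15.45 mm: the sphere: section is a regular 8-gon, circumradius = √(r²−h²) = √(9.5²−5.95²) = 7.406 (area = (8/2)·7.406²·sin(360°/8) = 155.13 mm²); (whole slice rotated 15° about Z — lengths, areas and connectivity unchanged). Overall, the cross-section is a single solid region. Net area = 155.13 mm².

155.13 mm²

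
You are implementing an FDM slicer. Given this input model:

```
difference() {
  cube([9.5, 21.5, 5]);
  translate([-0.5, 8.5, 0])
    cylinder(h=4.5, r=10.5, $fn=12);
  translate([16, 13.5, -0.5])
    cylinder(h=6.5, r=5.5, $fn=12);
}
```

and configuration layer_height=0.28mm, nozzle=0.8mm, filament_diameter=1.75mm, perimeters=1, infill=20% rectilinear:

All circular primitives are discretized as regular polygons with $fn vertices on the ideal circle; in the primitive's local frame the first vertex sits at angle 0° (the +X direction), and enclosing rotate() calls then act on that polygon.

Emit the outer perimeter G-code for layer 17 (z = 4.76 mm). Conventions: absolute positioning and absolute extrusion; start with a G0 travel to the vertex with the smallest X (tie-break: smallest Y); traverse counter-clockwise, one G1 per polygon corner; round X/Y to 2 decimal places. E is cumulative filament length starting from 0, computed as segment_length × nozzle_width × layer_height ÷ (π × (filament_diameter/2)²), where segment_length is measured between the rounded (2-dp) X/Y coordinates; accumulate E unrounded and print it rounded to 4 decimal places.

G0 X0.00 Y0.00 Z4.76
G1 X9.50 Y0.00 E0.8847
G1 X9.50 Y21.50 E2.8870
G1 X0.00 Y21.50 E3.7717
G1 X0.00 Y0.00 E5.7740

At z = 4.76 mm: the 9.5×21.5 cube contributes its full rectangle; the cylinder at (-0.5, 8.5) does not reach this height (z outside [0, 4.5]); the r=5.5 cylinder at (16, 13.5) gives a regular 12-gon of circumradius 5.5 (constant along its height); Subtracting the remaining from the first: starting from the 9.5×21.5 cube, the r=5.5 cylinder at (16, 13.5) misses the remaining region (no effect) — 1 connected region. The outline is a single polygon with 4 vertices. Extrusion per mm of travel: 0.8 × 0.28 / (π × 0.875²) = 0.093128. Accumulating E over each segment gives final E = 5.7740.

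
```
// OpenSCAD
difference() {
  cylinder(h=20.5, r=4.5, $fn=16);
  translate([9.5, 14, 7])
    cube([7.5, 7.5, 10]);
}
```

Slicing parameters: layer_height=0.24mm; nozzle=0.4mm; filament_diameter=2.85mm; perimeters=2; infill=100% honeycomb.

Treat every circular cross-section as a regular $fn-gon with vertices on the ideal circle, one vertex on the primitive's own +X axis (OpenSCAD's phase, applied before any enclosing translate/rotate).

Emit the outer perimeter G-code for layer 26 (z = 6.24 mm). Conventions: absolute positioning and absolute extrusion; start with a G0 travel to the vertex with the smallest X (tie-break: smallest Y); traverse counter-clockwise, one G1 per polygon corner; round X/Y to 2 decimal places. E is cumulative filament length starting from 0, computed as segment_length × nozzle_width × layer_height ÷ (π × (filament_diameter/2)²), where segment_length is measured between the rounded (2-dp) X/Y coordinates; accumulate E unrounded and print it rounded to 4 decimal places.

At z = 6.24 mm: the r=4.5 cylinder contributes a regular 16-gon of circumradius 4.5; the cube at (9.5, 14) does not reach this height (z outside [7, 17]); Taking the first minus the rest: none of the subtracted shapes is present at this height, so the r=4.5 cylinder is unchanged — 1 connected region. The outline is a single polygon with 16 vertices. Extrusion per mm of travel: 0.4 × 0.24 / (π × 1.425²) = 0.015048. Accumulating E over each segment gives final E = 0.4228.

G0 X-4.50 Y0.00 Z6.24
G1 X-4.16 Y-1.72 E0.0264
G1 X-3.18 Y-3.18 E0.0528
G1 X-1.72 Y-4.16 E0.0793
G1 X0.00 Y-4.50 E0.1057
G1 X1.72 Y-4.16 E0.1321
G1 X3.18 Y-3.18 E0.1585
G1 X4.16 Y-1.72 E0.1850
G1 X4.50 Y0.00 E0.2114
G1 X4.16 Y1.72 E0.2378
G1 X3.18 Y3.18 E0.2642
G1 X1.72 Y4.16 E0.2907
G1 X0.00 Y4.50 E0.3171
G1 X-1.72 Y4.16 E0.3435
G1 X-3.18 Y3.18 E0.3699
G1 X-4.16 Y1.72 E0.3964
G1 X-4.50 Y0.00 E0.4228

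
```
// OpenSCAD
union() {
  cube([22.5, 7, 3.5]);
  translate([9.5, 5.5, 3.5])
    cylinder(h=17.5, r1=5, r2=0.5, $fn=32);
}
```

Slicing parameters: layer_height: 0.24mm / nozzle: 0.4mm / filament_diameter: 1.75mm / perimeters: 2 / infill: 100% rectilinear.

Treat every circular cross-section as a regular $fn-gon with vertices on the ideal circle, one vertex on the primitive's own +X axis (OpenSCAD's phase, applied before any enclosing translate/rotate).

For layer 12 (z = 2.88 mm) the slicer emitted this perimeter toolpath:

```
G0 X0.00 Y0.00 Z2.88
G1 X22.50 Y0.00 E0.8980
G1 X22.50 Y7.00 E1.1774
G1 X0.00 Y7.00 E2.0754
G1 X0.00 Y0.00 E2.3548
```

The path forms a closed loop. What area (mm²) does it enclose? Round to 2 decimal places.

Apply the shoelace formula to the sequence of (X, Y) vertices; enclosed area = 157.50 mm².

157.50 mm²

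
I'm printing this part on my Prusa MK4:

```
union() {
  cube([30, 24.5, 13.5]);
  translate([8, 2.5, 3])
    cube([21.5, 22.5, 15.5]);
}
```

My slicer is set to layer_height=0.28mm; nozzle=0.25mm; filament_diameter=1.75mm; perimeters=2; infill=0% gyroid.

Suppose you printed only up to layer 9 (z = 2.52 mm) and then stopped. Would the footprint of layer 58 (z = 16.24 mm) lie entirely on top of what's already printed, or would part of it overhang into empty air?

part overhangs

Compare the two slices. At z = 2.52: the cube (footprint 30×24.5) is included at this height (area 735.00 mm²); the cube at (8, 2.5) is absent (z outside [3, 18.5]); Taking the union: only the 30×24.5 cube is present, so the union is just that shape — area = 735.00 mm². At z = 16.24: the cube does not reach this height (z outside [0, 13.5]); the cube at (8, 2.5) (footprint 21.5×22.5) is included at this height (area 483.75 mm²); Taking the union: only the 21.5×22.5 cube at (8, 2.5) is present, so the union is just that shape — area = 483.75 mm². Checking containment: at z = 16.24 the cross-section extends beyond the z = 2.52 cross-section by about 10.75 mm².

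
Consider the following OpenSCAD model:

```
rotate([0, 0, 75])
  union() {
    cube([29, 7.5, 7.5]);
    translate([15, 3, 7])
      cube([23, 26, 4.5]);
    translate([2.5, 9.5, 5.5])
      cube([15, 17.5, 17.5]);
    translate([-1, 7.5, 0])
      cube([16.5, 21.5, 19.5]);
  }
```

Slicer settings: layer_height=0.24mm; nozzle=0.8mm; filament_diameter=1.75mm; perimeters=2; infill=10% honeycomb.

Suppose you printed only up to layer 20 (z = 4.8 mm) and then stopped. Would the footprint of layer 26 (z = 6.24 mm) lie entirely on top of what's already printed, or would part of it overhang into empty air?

part overhangs

Compare the two slices. At z = 4.8: the cube is present — its section is the full 29×7.5 rectangle (area 217.50 mm²); the cube at (15, 3) is not intersected at this z (z outside [7, 11.5]); the cube at (2.5, 9.5) is not intersected at this z (z outside [5.5, 23]); the cube at (-1, 7.5) is present — its section is the full 16.5×21.5 rectangle (area 354.75 mm²); Combining (union): the 2 present regions share edge segments without overlapping in area, so areas simply add but the touching pieces fuse into one outline (the shared edge portions become interior and drop out of the boundary) — area = 572.25 mm²; (rotated 75° about Z; rotation is an isometry so areas/perimeters/island counts are preserved). At z = 6.24: the cube (footprint 29×7.5) is included at this height (area 217.50 mm²); the cube at (15, 3) does not reach this height (z outside [7, 11.5]); the cube at (2.5, 9.5) (footprint 15×17.5) is included at this height (area 262.50 mm²); the 16.5×21.5 cube at (-1, 7.5) contributes its full rectangle (area 354.75 mm²); Combining (union): the regions partially overlap — summed areas 834.75 mm² minus the doubly-counted overlap 227.50 mm² gives 607.25 mm² — area = 607.25 mm²; (whole slice rotated 75° about Z — lengths, areas and connectivity unchanged). Checking containment: at z = 6.24 the cross-section extends beyond the z = 4.8 cross-section by about 35.00 mm².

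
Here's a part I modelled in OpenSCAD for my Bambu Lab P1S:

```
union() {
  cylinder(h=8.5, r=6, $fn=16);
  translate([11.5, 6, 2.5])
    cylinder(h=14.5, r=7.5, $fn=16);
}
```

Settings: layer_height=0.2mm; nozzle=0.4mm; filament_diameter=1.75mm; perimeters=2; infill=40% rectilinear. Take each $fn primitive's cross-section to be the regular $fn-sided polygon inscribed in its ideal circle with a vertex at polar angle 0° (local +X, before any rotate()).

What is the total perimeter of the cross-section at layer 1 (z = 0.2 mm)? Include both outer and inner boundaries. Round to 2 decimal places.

At z = 0.2 mm: the r=6 cylinder gives a regular 16-gon of circumradius 6 (constant along its height) (perimeter = 2·16·6.000·sin(180°/16) = 37.46 mm); the cylinder at (11.5, 6) is absent (z outside [2.5, 17]); Taking the union: only the r=6 cylinder is present, so the union is just that shape — boundary = 37.46 mm. Overall, the cross-section is a single solid region. Total boundary length (outer) = 37.46 mm.

37.46 mm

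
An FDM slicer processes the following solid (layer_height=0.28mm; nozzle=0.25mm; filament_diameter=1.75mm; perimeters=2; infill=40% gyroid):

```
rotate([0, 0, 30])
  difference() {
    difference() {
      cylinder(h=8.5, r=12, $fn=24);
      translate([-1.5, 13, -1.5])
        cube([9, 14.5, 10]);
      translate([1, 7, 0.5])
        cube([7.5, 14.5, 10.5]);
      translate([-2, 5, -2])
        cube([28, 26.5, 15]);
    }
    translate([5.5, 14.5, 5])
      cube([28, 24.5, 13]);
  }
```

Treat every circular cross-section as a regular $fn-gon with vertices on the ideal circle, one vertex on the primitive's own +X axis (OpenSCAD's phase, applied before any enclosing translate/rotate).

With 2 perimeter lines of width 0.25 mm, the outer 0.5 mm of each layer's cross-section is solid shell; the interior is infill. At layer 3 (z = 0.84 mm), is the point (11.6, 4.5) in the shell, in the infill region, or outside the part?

At z = 0.84 mm: the r=12 cylinder gives a regular 24-gon of circumradius 12 (constant along its height); the 9×14.5 cube at (-1.5, 13) contributes its full rectangle; the cube at (1, 7) is present — its section is the full 7.5×14.5 rectangle; the cube at (-2, 5) is present — its section is the full 28×26.5 rectangle; Taking the first minus the rest: starting from the r=12 cylinder, the 9×14.5 cube at (-1.5, 13) misses the remaining region (no effect); the 7.5×14.5 cube at (1, 7) partially overlaps it — only the 27.60 mm² overlap (of its 108.75 mm²) is removed, clipping the outline; the 28×26.5 cube at (-2, 5) partially overlaps it — only the 40.10 mm² overlap (of its 742.00 mm²) is removed, clipping the outline — 1 connected region; the cube at (5.5, 14.5) is not intersected at this z (z outside [5, 18]); After the difference (first − rest): none of the subtracted shapes is present at this height, so that combined region is unchanged — 1 connected region; (rotated 30° about Z; rotation is an isometry so areas/perimeters/island counts are preserved). Overall, the cross-section is a single solid region. Undo the 30° rotation: the query point maps to (12.296, -1.903) in the un-rotated model frame. The nearest boundary edge runs (12.00, 0.00)→(11.59, -3.11); distance from the point to it = 0.54 mm. The point is not inside any of the regions above, so it lies outside the cross-section (0.54 mm from the nearest boundary).

outside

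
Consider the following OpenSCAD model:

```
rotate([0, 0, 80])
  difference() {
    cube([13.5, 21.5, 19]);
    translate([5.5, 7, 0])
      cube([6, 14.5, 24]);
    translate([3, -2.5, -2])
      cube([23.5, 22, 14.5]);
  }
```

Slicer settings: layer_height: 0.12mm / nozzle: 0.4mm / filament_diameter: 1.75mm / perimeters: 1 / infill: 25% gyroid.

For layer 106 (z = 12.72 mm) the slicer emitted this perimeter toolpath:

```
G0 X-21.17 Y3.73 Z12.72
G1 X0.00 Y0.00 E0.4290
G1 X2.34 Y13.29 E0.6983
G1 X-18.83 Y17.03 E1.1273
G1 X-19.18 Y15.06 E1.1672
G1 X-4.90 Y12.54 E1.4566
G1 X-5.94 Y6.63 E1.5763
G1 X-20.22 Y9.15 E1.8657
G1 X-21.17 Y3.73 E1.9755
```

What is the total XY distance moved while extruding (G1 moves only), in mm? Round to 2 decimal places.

Sum the Euclidean lengths of each G1 segment: total = 98.99 mm.

98.99 mm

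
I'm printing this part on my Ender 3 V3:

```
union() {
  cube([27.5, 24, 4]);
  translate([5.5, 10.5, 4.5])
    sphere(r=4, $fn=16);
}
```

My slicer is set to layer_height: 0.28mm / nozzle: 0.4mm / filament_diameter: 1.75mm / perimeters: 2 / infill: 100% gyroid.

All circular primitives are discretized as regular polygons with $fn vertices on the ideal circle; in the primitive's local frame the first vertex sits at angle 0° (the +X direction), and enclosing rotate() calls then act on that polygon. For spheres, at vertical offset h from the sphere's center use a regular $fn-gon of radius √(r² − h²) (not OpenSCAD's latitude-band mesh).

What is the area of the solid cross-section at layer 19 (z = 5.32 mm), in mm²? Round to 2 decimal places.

46.92 mm²

At z = 5.32 mm: the cube does not reach this height (z outside [0, 4]); the r=4 sphere at (5.5, 10.5) contributes a regular 16-gon of circumradius √(4²−0.82²) = 3.915 (area = (16/2)·3.915²·sin(360°/16) = 46.92 mm²); Combining (union): only the r=4 sphere at (5.5, 10.5) is present, so the union is just that shape — area = 46.92 mm². Overall, the cross-section is a single solid region. Net area = 46.92 mm².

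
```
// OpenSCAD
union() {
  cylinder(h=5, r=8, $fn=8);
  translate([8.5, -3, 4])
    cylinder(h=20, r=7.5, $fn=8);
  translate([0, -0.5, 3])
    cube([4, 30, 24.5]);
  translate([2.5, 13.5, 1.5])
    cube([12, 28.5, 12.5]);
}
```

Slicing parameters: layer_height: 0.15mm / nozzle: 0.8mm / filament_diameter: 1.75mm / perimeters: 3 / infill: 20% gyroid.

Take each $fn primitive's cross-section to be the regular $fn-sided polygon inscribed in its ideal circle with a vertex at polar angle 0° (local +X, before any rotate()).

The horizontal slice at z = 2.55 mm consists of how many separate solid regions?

2

At z = 2.55 mm: the cylinder: section is a regular 8-gon, circumradius r=8; the cylinder at (8.5, -3) is not intersected at this z (z outside [4, 24]); the cube at (0, -0.5) is absent (z outside [3, 27.5]); the cube at (2.5, 13.5) is present — its section is the full 12×28.5 rectangle; Combining (union): the 2 present regions are separate (no shared area or edge), so areas and boundary lengths simply add and each stays a separate island — 2 connected regions. The result has 2 disconnected regions.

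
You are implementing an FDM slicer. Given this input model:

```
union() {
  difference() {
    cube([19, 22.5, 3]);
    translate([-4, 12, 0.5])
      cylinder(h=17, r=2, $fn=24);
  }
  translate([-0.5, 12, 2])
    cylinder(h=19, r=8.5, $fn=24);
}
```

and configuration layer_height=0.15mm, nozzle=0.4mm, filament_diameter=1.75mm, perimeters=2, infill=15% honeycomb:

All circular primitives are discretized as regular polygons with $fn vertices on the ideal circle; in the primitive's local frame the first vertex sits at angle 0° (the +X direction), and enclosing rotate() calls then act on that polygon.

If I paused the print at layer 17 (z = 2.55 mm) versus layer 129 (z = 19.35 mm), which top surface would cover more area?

layer 17 (z = 2.55 mm)

Layer 17 (z = 2.55): the cube (footprint 19×22.5) is included at this height (area 427.50 mm²); the cylinder at (-4, 12): section is a regular 24-gon, circumradius r=2 (area = (24/2)·2.000²·sin(360°/24) = 12.42 mm²); Taking the first minus the rest: starting from the 19×22.5 cube (427.50 mm²), the r=2 cylinder at (-4, 12) misses the remaining region (no effect) — area = 427.50 mm²; the cylinder at (-0.5, 12): section is a regular 24-gon, circumradius r=8.5 (area = (24/2)·8.500²·sin(360°/24) = 224.40 mm²); Combining (union): the regions partially overlap — summed areas 651.90 mm² minus the doubly-counted overlap 103.73 mm² gives 548.17 mm² — area = 548.17 mm². So its area = 548.17 mm². Layer 129 (z = 19.35): the cube does not reach this height (z outside [0, 3]); the cylinder at (-4, 12) is not intersected at this z (z outside [0.5, 17.5]); Taking the first minus the rest: the first operand is absent here, so nothing remains; the r=8.5 cylinder at (-0.5, 12) gives a regular 24-gon of circumradius 8.5 (constant along its height) (area = (24/2)·8.500²·sin(360°/24) = 224.40 mm²); Combining (union): only the r=8.5 cylinder at (-0.5, 12) is present, so the union is just that shape — area = 224.40 mm². So its area = 224.40 mm². Layer 17 is larger (548.17 vs 224.40 mm²).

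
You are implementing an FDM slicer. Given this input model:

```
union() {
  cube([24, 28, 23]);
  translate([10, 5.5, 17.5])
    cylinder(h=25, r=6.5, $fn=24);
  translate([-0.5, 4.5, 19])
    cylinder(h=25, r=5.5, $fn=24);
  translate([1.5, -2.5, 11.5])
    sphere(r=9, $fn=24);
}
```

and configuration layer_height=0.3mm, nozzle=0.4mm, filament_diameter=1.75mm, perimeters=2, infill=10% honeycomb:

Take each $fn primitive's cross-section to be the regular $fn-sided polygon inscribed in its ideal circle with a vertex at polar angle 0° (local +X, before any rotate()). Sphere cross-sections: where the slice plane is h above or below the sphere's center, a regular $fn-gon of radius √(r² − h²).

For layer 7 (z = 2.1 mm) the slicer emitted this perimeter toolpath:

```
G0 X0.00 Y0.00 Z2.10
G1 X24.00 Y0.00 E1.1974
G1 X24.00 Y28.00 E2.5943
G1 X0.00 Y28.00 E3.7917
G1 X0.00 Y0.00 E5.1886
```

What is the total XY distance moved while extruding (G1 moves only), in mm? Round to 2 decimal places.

Sum the Euclidean lengths of each G1 segment: total = 104.00 mm.

104.00 mm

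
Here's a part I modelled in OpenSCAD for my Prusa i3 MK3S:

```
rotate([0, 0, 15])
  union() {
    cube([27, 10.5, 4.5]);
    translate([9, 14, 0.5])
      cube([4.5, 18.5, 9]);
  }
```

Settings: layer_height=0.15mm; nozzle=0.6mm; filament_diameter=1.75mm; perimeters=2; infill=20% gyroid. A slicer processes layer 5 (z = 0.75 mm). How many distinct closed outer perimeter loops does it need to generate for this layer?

2

At z = 0.75 mm: the cube is present — its section is the full 27×10.5 rectangle; the cube at (9, 14) is present — its section is the full 4.5×18.5 rectangle; Combining (union): the 2 present regions are separate (no shared area or edge), so areas and boundary lengths simply add and each stays a separate island — 2 connected regions; (rotated 15° about Z; rotation is an isometry so areas/perimeters/island counts are preserved). The result has 2 disconnected regions.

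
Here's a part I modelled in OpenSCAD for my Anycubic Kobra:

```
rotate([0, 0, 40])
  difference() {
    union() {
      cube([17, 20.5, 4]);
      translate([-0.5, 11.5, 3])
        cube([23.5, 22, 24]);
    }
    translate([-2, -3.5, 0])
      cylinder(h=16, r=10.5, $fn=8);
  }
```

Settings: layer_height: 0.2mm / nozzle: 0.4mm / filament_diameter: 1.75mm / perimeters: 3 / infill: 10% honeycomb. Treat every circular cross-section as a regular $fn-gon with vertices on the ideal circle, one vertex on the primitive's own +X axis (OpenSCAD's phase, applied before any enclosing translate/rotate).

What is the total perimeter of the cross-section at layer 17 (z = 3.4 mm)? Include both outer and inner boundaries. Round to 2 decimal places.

At z = 3.4 mm: the 17×20.5 cube contributes its full rectangle (perimeter 75.00 mm); the 23.5×22 cube at (-0.5, 11.5) contributes its full rectangle (perimeter 91.00 mm); Combining (union): the regions partially overlap (shared area 153.00 mm²), so the edge portions inside another operand are dropped and the merged outline is re-measured after clipping — boundary = 114.00 mm; the cylinder at (-2, -3.5): section is a regular 8-gon, circumradius r=10.5 (perimeter = 2·8·10.500·sin(180°/8) = 64.29 mm); Subtracting the remaining from the first: starting from the result so far, the r=10.5 cylinder at (-2, -3.5) partially overlaps it — only the 30.57 mm² overlap (of its 311.83 mm²) is removed, clipping the outline — boundary = 110.90 mm; (rotated 40° about Z; rotation is an isometry so areas/perimeters/island counts are preserved). Overall, the cross-section is a single solid region. Total boundary length (outer) = 110.90 mm.

110.90 mm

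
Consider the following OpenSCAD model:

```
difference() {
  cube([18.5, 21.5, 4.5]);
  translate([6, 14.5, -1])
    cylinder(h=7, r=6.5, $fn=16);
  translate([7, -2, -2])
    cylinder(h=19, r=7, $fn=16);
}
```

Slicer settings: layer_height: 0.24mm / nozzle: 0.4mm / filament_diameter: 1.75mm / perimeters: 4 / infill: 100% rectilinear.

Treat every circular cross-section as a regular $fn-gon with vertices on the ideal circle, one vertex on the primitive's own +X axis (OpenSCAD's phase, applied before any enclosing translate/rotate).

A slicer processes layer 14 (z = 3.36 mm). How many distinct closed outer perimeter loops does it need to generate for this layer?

1

At z = 3.36 mm: the 18.5×21.5 cube contributes its full rectangle; the r=6.5 cylinder at (6, 14.5) gives a regular 16-gon of circumradius 6.5 (constant along its height); the r=7 cylinder at (7, -2) gives a regular 16-gon of circumradius 7 (constant along its height); After the difference (first − rest): starting from the 18.5×21.5 cube, the r=6.5 cylinder at (6, 14.5) partially overlaps it — only the 128.09 mm² overlap (of its 129.35 mm²) is removed, clipping the outline; the r=7 cylinder at (7, -2) partially overlaps it — only the 47.80 mm² overlap (of its 150.01 mm²) is removed, clipping the outline — 1 connected region. The result has 1 disconnected region.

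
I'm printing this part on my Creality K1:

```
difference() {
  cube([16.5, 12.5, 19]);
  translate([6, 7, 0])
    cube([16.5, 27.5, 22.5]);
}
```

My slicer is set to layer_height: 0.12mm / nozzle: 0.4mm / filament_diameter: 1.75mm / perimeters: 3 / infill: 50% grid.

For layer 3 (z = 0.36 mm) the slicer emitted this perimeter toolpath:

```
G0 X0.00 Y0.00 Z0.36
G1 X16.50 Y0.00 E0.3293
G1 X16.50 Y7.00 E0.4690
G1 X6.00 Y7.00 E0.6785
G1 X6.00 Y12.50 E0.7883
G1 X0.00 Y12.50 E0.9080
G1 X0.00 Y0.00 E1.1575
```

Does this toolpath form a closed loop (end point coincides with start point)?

yes

Start point (G0): (0.00, 0.00). End point (last G1): the path returns to the start — closed.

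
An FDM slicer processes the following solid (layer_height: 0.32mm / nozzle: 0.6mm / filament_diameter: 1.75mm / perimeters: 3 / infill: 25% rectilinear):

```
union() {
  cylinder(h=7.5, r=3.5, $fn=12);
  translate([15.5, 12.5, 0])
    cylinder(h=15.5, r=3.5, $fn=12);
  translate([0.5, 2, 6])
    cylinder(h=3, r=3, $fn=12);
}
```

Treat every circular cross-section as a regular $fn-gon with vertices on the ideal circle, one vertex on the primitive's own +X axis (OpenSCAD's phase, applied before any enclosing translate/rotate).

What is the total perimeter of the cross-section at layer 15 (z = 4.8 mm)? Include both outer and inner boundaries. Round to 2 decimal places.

43.48 mm

At z = 4.8 mm: the r=3.5 cylinder gives a regular 12-gon of circumradius 3.5 (constant along its height) (perimeter = 2·12·3.500·sin(180°/12) = 21.74 mm); the cylinder at (15.5, 12.5): section is a regular 12-gon, circumradius r=3.5 (perimeter = 2·12·3.500·sin(180°/12) = 21.74 mm); the cylinder at (0.5, 2) is not intersected at this z (z outside [6, 9]); Taking the union: the 2 present regions are separate (no shared area or edge), so areas and boundary lengths simply add and each stays a separate island — boundary = 43.48 mm. Overall, the cross-section has 2 separate islands. Total boundary length (outer) = 43.48 mm.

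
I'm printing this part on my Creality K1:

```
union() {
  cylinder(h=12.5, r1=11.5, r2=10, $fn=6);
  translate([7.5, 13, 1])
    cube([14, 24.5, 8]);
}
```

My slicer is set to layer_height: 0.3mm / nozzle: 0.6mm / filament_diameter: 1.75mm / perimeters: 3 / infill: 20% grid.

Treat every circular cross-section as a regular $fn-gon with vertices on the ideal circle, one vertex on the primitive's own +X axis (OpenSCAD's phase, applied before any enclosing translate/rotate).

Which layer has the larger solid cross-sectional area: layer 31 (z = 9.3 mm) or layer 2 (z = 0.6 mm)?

Layer 31 (z = 9.3): the cone contributes a regular 6-gon of circumradius 10.384 (interpolated between r1=11.5 and r2=10 at t=0.744) (area = (6/2)·10.384²·sin(360°/6) = 280.14 mm²); the cube at (7.5, 13) does not reach this height (z outside [1, 9]); Taking the union: only the cone is present, so the union is just that shape — area = 280.14 mm². So its area = 280.14 mm². Layer 2 (z = 0.6): the cone: at t=0.048 of its height the radius interpolates to r₁+(r₂−r₁)t = 11.428, giving a regular 6-gon of that circumradius (area = (6/2)·11.428²·sin(360°/6) = 339.31 mm²); the cube at (7.5, 13) is not intersected at this z (z outside [1, 9]); Merging all regions: only the cone is present, so the union is just that shape — area = 339.31 mm². So its area = 339.31 mm². Layer 2 is larger (339.31 vs 280.14 mm²).

layer 2 (z = 0.6 mm)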